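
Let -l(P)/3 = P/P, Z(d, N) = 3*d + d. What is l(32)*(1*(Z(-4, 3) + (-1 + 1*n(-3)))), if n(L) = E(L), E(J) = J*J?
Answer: 24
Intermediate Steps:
E(J) = J²
n(L) = L²
Z(d, N) = 4*d
l(P) = -3 (l(P) = -3*P/P = -3*1 = -3)
l(32)*(1*(Z(-4, 3) + (-1 + 1*n(-3)))) = -3*(4*(-4) + (-1 + 1*(-3)²)) = -3*(-16 + (-1 + 1*9)) = -3*(-16 + (-1 + 9)) = -3*(-16 + 8) = -3*(-8) = 24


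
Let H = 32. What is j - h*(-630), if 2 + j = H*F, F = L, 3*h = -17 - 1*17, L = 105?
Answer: -3782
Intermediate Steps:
h = -34/3 (h = (-17 - 1*17)/3 = (-17 - 17)/3 = (1/3)*(-34) = -34/3 ≈ -11.333)
F = 105
j = 3358 (j = -2 + 32*105 = -2 + 3360 = 3358)
j - h*(-630) = 3358 - (-34)*(-630)/3 = 3358 - 1*7140 = 3358 - 7140 = -3782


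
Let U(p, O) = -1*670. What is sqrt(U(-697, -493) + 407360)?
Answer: sqrt(406690) ≈ 637.72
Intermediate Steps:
U(p, O) = -670
sqrt(U(-697, -493) + 407360) = sqrt(-670 + 407360) = sqrt(406690)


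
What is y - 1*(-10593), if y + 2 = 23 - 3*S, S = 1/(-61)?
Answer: 647457/61 ≈ 10614.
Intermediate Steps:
S = -1/61 ≈ -0.016393
y = 1284/61 (y = -2 + (23 - 3*(-1/61)) = -2 + (23 + 3/61) = -2 + 1406/61 = 1284/61 ≈ 21.049)
y - 1*(-10593) = 1284/61 - 1*(-10593) = 1284/61 + 10593 = 647457/61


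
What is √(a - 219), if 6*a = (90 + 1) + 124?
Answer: I*√6594/6 ≈ 13.534*I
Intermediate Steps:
a = 215/6 (a = ((90 + 1) + 124)/6 = (91 + 124)/6 = (⅙)*215 = 215/6 ≈ 35.833)
√(a - 219) = √(215/6 - 219) = √(-1099/6) = I*√6594/6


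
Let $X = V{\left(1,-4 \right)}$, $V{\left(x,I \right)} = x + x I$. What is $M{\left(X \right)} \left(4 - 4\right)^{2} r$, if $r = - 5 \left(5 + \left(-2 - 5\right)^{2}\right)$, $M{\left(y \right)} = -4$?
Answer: $0$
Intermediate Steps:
$V{\left(x,I \right)} = x + I x$
$X = -3$ ($X = 1 \left(1 - 4\right) = 1 \left(-3\right) = -3$)
$r = -270$ ($r = - 5 \left(5 + \left(-7\right)^{2}\right) = - 5 \left(5 + 49\right) = \left(-5\right) 54 = -270$)
$M{\left(X \right)} \left(4 - 4\right)^{2} r = - 4 \left(4 - 4\right)^{2} \left(-270\right) = - 4 \cdot 0^{2} \left(-270\right) = \left(-4\right) 0 \left(-270\right) = 0 \left(-270\right) = 0$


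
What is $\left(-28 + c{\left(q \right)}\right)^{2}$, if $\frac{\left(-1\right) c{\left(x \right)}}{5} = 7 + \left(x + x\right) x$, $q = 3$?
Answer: $23409$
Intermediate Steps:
$c{\left(x \right)} = -35 - 10 x^{2}$ ($c{\left(x \right)} = - 5 \left(7 + \left(x + x\right) x\right) = - 5 \left(7 + 2 x x\right) = - 5 \left(7 + 2 x^{2}\right) = -35 - 10 x^{2}$)
$\left(-28 + c{\left(q \right)}\right)^{2} = \left(-28 - \left(35 + 10 \cdot 3^{2}\right)\right)^{2} = \left(-28 - 125\right)^{2} = \left(-153\right)^{2} = 23409$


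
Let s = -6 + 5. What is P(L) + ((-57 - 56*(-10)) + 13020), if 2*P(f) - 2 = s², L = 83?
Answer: 27049/2 ≈ 13525.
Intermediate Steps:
s = -1
P(f) = 3/2 (P(f) = 1 + (½)*(-1)² = 1 + (½)*1 = 1 + ½ = 3/2)
P(L) + ((-57 - 56*(-10)) + 13020) = 3/2 + ((-57 - 56*(-10)) + 13020) = 3/2 + ((-57 + 560) + 13020) = 3/2 + (503 + 13020) = 3/2 + 13523 = 27049/2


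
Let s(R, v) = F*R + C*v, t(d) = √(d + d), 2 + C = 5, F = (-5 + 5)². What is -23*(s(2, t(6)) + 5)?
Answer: -115 - 138*√3 ≈ -354.02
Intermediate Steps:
F = 0 (F = 0² = 0)
C = 3 (C = -2 + 5 = 3)
t(d) = √2*√d (t(d) = √(2*d) = √2*√d)
s(R, v) = 3*v (s(R, v) = 0*R + 3*v = 0 + 3*v = 3*v)
-23*(s(2, t(6)) + 5) = -23*(3*(√2*√6) + 5) = -23*(3*(2*√3) + 5) = -23*(6*√3 + 5) = -23*(5 + 6*√3) = -115 - 138*√3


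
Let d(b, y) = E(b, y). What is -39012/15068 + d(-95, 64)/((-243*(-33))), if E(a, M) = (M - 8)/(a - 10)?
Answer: -1173169741/453113595 ≈ -2.5891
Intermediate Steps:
E(a, M) = (-8 + M)/(-10 + a)
d(b, y) = (-8 + y)/(-10 + b)
-39012/15068 + d(-95, 64)/((-243*(-33))) = -39012/15068 + ((-8 + 64)/(-10 - 95))/((-243*(-33))) = -39012*1/15068 + (56/(-105))/8019 = -9753/3767 - 1/105*56*(1/8019) = -9753/3767 - 8/15*1/8019 = -9753/3767 - 8/120285 = -1173169741/453113595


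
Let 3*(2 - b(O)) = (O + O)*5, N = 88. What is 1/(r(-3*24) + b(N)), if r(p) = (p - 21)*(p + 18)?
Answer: 3/14192 ≈ 0.00021139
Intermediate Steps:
b(O) = 2 - 10*O/3 (b(O) = 2 - (O + O)*5/3 = 2 - 2*O*5/3 = 2 - 10*O/3)
r(p) = (-21 + p)*(18 + p)
1/(r(-3*24) + b(N)) = 1/((-378 + (-3*24)² - (-9)*24) + (2 - 10/3*88)) = 1/((-378 + (-72)² - 3*(-72)) + (2 - 880/3)) = 1/((-378 + 5184 + 216) - 874/3) = 1/(5022 - 874/3) = 1/(14192/3) = 3/14192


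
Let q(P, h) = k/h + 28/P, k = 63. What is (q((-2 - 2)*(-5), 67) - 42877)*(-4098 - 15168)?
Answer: 276717769926/335 ≈ 8.2602e+8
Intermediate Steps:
q(P, h) = 28/P + 63/h (q(P, h) = 63/h + 28/P = 28/P + 63/h)
(q((-2 - 2)*(-5), 67) - 42877)*(-4098 - 15168) = ((28/(((-2 - 2)*(-5))) + 63/67) - 42877)*(-4098 - 15168) = ((28/((-4*(-5))) + 63*(1/67)) - 42877)*(-19266) = ((28/20 + 63/67) - 42877)*(-19266) = ((28*(1/20) + 63/67) - 42877)*(-19266) = ((7/5 + 63/67) - 42877)*(-19266) = (784/335 - 42877)*(-19266) = -14363011/335*(-19266) = 276717769926/335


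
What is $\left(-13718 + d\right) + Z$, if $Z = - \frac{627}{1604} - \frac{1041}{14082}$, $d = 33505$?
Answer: $\frac{74488152893}{3764588} \approx 19787.0$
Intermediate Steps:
$Z = - \frac{1749863}{3764588}$ ($Z = \left(-627\right) \frac{1}{1604} - \frac{347}{4694} = - \frac{627}{1604} - \frac{347}{4694} = - \frac{1749863}{3764588} \approx -0.46482$)
$\left(-13718 + d\right) + Z = \left(-13718 + 33505\right) - \frac{1749863}{3764588} = 19787 - \frac{1749863}{3764588} = \frac{74488152893}{3764588}$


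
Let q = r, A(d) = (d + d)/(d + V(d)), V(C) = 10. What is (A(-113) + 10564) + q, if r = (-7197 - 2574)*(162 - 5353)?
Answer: 5225378201/103 ≈ 5.0732e+7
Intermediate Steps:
r = 50721261 (r = -9771*(-5191) = 50721261)
A(d) = 2*d/(10 + d) (A(d) = (d + d)/(d + 10) = (2*d)/(10 + d) = 2*d/(10 + d))
q = 50721261
(A(-113) + 10564) + q = (2*(-113)/(10 - 113) + 10564) + 50721261 = (2*(-113)/(-103) + 10564) + 50721261 = (2*(-113)*(-1/103) + 10564) + 50721261 = (226/103 + 10564) + 50721261 = 1088318/103 + 50721261 = 5225378201/103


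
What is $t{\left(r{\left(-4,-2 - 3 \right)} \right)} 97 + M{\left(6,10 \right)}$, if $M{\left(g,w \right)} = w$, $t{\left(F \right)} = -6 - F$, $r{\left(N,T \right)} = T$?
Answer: $-87$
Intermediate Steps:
$t{\left(r{\left(-4,-2 - 3 \right)} \right)} 97 + M{\left(6,10 \right)} = \left(-6 - \left(-2 - 3\right)\right) 97 + 10 = \left(-6 - -5\right) 97 + 10 = \left(-6 + 5\right) 97 + 10 = \left(-1\right) 97 + 10 = -97 + 10 = -87$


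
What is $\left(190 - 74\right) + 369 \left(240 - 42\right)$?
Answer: $73178$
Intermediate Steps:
$\left(190 - 74\right) + 369 \left(240 - 42\right) = 116 + 369 \cdot 198 = 116 + 73062 = 73178$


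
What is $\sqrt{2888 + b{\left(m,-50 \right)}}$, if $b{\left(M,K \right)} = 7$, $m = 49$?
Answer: $\sqrt{2895} \approx 53.805$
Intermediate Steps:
$\sqrt{2888 + b{\left(m,-50 \right)}} = \sqrt{2888 + 7} = \sqrt{2895}$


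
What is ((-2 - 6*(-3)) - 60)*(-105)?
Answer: 4620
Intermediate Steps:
((-2 - 6*(-3)) - 60)*(-105) = ((-2 + 18) - 60)*(-105) = (16 - 60)*(-105) = -44*(-105) = 4620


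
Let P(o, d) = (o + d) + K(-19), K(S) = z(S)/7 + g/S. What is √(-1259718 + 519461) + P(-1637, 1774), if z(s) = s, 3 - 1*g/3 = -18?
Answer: 17419/133 + I*√740257 ≈ 130.97 + 860.38*I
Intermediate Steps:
g = 63 (g = 9 - 3*(-18) = 9 + 54 = 63)
K(S) = 63/S + S/7 (K(S) = S/7 + 63/S = 63/S + S/7)
P(o, d) = -802/133 + d + o (P(o, d) = (o + d) + (63/(-19) + (⅐)*(-19)) = (d + o) + (63*(-1/19) - 19/7) = (d + o) + (-63/19 - 19/7) = (d + o) - 802/133 = -802/133 + d + o)
√(-1259718 + 519461) + P(-1637, 1774) = √(-1259718 + 519461) + (-802/133 + 1774 - 1637) = √(-740257) + 17419/133 = I*√740257 + 17419/133 = 17419/133 + I*√740257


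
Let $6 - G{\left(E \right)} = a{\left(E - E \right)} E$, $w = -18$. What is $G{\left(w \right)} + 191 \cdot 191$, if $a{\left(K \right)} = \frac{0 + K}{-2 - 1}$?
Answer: $36487$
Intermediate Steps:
$a{\left(K \right)} = - \frac{K}{3}$ ($a{\left(K \right)} = \frac{K}{-3} = K \left(- \frac{1}{3}\right) = - \frac{K}{3}$)
$G{\left(E \right)} = 6$ ($G{\left(E \right)} = 6 - - \frac{E - E}{3} E = 6 - \left(- \frac{1}{3}\right) 0 E = 6 - 0 E = 6 - 0 = 6 + 0 = 6$)
$G{\left(w \right)} + 191 \cdot 191 = 6 + 191 \cdot 191 = 6 + 36481 = 36487$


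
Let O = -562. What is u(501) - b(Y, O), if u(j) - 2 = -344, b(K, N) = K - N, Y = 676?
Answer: -1580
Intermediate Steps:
u(j) = -342 (u(j) = 2 - 344 = -342)
u(501) - b(Y, O) = -342 - (676 - 1*(-562)) = -342 - (676 + 562) = -342 - 1*1238 = -342 - 1238 = -1580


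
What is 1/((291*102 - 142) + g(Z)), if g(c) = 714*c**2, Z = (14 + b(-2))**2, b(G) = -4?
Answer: 1/7169540 ≈ 1.3948e-7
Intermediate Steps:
Z = 100 (Z = (14 - 4)**2 = 10**2 = 100)
1/((291*102 - 142) + g(Z)) = 1/((291*102 - 142) + 714*100**2) = 1/((29682 - 142) + 714*10000) = 1/(29540 + 7140000) = 1/7169540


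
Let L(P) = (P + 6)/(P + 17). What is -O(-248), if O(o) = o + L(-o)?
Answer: 65466/265 ≈ 247.04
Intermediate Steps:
L(P) = (6 + P)/(17 + P)
O(o) = o + (6 - o)/(17 - o)
-O(-248) = -(-6 - 248 - 248*(-17 - 248))/(-17 - 248) = -(-6 - 248 - 248*(-265))/(-265) = -(-1)*(-6 - 248 + 65720)/265 = -(-1)*65466/265 = -1*(-65466/265) = 65466/265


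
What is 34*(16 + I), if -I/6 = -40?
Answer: 8704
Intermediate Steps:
I = 240 (I = -6*(-40) = 240)
34*(16 + I) = 34*(16 + 240) = 34*256 = 8704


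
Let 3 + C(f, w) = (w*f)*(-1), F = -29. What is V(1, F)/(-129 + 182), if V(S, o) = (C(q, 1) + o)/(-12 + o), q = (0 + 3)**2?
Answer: 1/53 ≈ 0.018868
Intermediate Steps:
q = 9 (q = 3**2 = 9)
C(f, w) = -3 - f*w (C(f, w) = -3 + (w*f)*(-1) = -3 + (f*w)*(-1) = -3 - f*w)
V(S, o) = 1 (V(S, o) = ((-3 - 1*9*1) + o)/(-12 + o) = ((-3 - 9) + o)/(-12 + o) = (-12 + o)/(-12 + o) = 1)
V(1, F)/(-129 + 182) = 1/(-129 + 182) = 1/53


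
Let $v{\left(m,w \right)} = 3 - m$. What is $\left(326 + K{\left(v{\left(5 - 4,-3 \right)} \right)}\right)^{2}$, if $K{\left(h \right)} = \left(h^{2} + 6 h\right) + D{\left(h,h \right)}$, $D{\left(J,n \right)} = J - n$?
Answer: $116964$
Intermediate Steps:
$K{\left(h \right)} = h^{2} + 6 h$ ($K{\left(h \right)} = \left(h^{2} + 6 h\right) + \left(h - h\right) = \left(h^{2} + 6 h\right) + 0 = h^{2} + 6 h$)
$\left(326 + K{\left(v{\left(5 - 4,-3 \right)} \right)}\right)^{2} = \left(326 + \left(3 - \left(5 - 4\right)\right) \left(6 + \left(3 - \left(5 - 4\right)\right)\right)\right)^{2} = \left(326 + \left(3 - 1\right) \left(6 + \left(3 - 1\right)\right)\right)^{2} = \left(326 + 2 \left(6 + 2\right)\right)^{2} = \left(326 + 2 \cdot 8\right)^{2} = \left(326 + 16\right)^{2} = 342^{2} = 116964$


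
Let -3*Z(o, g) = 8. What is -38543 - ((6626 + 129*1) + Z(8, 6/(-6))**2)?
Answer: -407746/9 ≈ -45305.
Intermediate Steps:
Z(o, g) = -8/3 (Z(o, g) = -1/3*8 = -8/3)
-38543 - ((6626 + 129*1) + Z(8, 6/(-6))**2) = -38543 - ((6626 + 129*1) + (-8/3)**2) = -38543 - ((6626 + 129) + 64/9) = -38543 - (6755 + 64/9) = -38543 - 1*60859/9 = -38543 - 60859/9 = -407746/9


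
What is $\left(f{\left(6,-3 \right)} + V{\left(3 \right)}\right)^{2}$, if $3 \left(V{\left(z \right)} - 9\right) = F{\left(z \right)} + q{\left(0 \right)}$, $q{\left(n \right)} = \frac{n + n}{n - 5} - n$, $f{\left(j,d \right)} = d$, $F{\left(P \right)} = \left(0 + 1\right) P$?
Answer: $49$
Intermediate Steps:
$F{\left(P \right)} = P$ ($F{\left(P \right)} = 1 P = P$)
$q{\left(n \right)} = - n + \frac{2 n}{-5 + n}$ ($q{\left(n \right)} = \frac{2 n}{-5 + n} - n = - n + \frac{2 n}{-5 + n}$)
$V{\left(z \right)} = 9 + \frac{z}{3}$ ($V{\left(z \right)} = 9 + \frac{z + \frac{0 \left(7 - 0\right)}{-5 + 0}}{3} = 9 + \frac{z + \frac{0 \left(7 + 0\right)}{-5}}{3} = 9 + \frac{z + 0 \left(- \frac{1}{5}\right) 7}{3} = 9 + \frac{z + 0}{3} = 9 + \frac{z}{3}$)
$\left(f{\left(6,-3 \right)} + V{\left(3 \right)}\right)^{2} = \left(-3 + \left(9 + \frac{1}{3} \cdot 3\right)\right)^{2} = \left(-3 + \left(9 + 1\right)\right)^{2} = \left(-3 + 10\right)^{2} = 7^{2} = 49$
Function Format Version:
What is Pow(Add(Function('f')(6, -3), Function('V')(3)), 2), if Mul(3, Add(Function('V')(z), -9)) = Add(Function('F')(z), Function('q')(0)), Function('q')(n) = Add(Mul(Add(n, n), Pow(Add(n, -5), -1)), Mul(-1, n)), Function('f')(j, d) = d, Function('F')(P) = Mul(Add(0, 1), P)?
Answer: 49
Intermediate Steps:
Function('F')(P) = P (Function('F')(P) = Mul(1, P) = P)
Function('q')(n) = Add(Mul(-1, n), Mul(2, n, Pow(Add(-5, n), -1))) (Function('q')(n) = Add(Mul(Mul(2, n), Pow(Add(-5, n), -1)), Mul(-1, n)) = Add(Mul(2, n, Pow(Add(-5, n), -1)), Mul(-1, n)) = Add(Mul(-1, n), Mul(2, n, Pow(Add(-5, n), -1))))
Function('V')(z) = Add(9, Mul(Rational(1, 3), z)) (Function('V')(z) = Add(9, Mul(Rational(1, 3), Add(z, Mul(0, Pow(Add(-5, 0), -1), Add(7, Mul(-1, 0)))))) = Add(9, Mul(Rational(1, 3), Add(z, Mul(0, Pow(-5, -1), Add(7, 0))))) = Add(9, Mul(Rational(1, 3), Add(z, Mul(0, Rational(-1, 5), 7)))) = Add(9, Mul(Rational(1, 3), Add(z, 0))) = Add(9, Mul(Rational(1, 3), z)))
Pow(Add(Function('f')(6, -3), Function('V')(3)), 2) = Pow(Add(-3, Add(9, Mul(Rational(1, 3), 3))), 2) = Pow(Add(-3, Add(9, 1)), 2) = Pow(Add(-3, 10), 2) = Pow(7, 2) = 49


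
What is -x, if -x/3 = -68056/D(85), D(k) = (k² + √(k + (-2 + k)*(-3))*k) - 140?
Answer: -96435352/3425475 + 2313904*I*√41/3425475 ≈ -28.152 + 4.3253*I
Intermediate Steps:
D(k) = -140 + k² + k*√(6 - 2*k) (D(k) = (k² + √(k + (6 - 3*k))*k) - 140 = (k² + √(6 - 2*k)*k) - 140 = (k² + k*√(6 - 2*k)) - 140 = -140 + k² + k*√(6 - 2*k))
x = 204168/(7085 + 170*I*√41) (x = -(-204168)/(-140 + 85² + 85*√(6 - 2*85)) = -(-204168)/(-140 + 7225 + 85*√(6 - 170)) = -(-204168)/(-140 + 7225 + 85*√(-164)) = -(-204168)/(-140 + 7225 + 85*(2*I*√41)) = -(-204168)/(-140 + 7225 + 170*I*√41) = -(-204168)/(7085 + 170*I*√41) = 204168/(7085 + 170*I*√41) ≈ 28.152 - 4.3253*I)
-x = -(96435352/3425475 - 2313904*I*√41/3425475) = -96435352/3425475 + 2313904*I*√41/3425475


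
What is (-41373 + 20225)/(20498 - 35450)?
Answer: 5287/3738 ≈ 1.4144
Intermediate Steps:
(-41373 + 20225)/(20498 - 35450) = -21148/(-14952) = -21148*(-1/14952) = 5287/3738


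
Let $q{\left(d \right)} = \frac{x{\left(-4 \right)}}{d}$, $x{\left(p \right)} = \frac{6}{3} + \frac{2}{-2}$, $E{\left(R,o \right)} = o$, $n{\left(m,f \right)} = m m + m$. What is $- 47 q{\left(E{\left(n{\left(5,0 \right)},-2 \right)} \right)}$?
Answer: $\frac{47}{2} \approx 23.5$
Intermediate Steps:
$n{\left(m,f \right)} = m + m^{2}$ ($n{\left(m,f \right)} = m^{2} + m = m + m^{2}$)
$x{\left(p \right)} = 1$ ($x{\left(p \right)} = 6 \cdot \frac{1}{3} + 2 \left(- \frac{1}{2}\right) = 2 - 1 = 1$)
$q{\left(d \right)} = \frac{1}{d}$ ($q{\left(d \right)} = 1 \frac{1}{d} = \frac{1}{d}$)
$- 47 q{\left(E{\left(n{\left(5,0 \right)},-2 \right)} \right)} = - \frac{47}{-2} = \left(-47\right) \left(- \frac{1}{2}\right) = \frac{47}{2}$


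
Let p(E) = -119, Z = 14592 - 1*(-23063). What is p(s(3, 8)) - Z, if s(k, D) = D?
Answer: -37774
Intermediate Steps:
Z = 37655 (Z = 14592 + 23063 = 37655)
p(s(3, 8)) - Z = -119 - 1*37655 = -119 - 37655 = -37774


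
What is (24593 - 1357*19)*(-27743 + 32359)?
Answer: -5493040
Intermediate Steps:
(24593 - 1357*19)*(-27743 + 32359) = (24593 - 25783)*4616 = -1190*4616 = -5493040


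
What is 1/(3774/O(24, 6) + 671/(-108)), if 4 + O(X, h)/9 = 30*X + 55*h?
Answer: -56484/328289 ≈ -0.17206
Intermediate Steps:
O(X, h) = -36 + 270*X + 495*h (O(X, h) = -36 + 9*(30*X + 55*h) = -36 + (270*X + 495*h) = -36 + 270*X + 495*h)
1/(3774/O(24, 6) + 671/(-108)) = 1/(3774/(-36 + 270*24 + 495*6) + 671/(-108)) = 1/(3774/(-36 + 6480 + 2970) + 671*(-1/108)) = 1/(3774/9414 - 671/108) = 1/(3774*(1/9414) - 671/108) = 1/(629/1569 - 671/108) = 1/(-328289/56484) = -56484/328289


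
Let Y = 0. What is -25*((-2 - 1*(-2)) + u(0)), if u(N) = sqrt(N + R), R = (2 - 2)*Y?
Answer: 0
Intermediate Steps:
R = 0 (R = (2 - 2)*0 = 0*0 = 0)
u(N) = sqrt(N) (u(N) = sqrt(N + 0) = sqrt(N))
-25*((-2 - 1*(-2)) + u(0)) = -25*((-2 - 1*(-2)) + sqrt(0)) = -25*((-2 + 2) + 0) = -25*(0 + 0) = -25*0 = 0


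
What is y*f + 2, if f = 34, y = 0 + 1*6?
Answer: 206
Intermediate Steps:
y = 6 (y = 0 + 6 = 6)
y*f + 2 = 6*34 + 2 = 204 + 2 = 206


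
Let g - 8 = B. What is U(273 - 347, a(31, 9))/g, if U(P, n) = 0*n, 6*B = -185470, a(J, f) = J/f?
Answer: 0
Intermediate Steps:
B = -92735/3 (B = (⅙)*(-185470) = -92735/3 ≈ -30912.)
U(P, n) = 0
g = -92711/3 (g = 8 - 92735/3 = -92711/3 ≈ -30904.)
U(273 - 347, a(31, 9))/g = 0/(-92711/3) = 0*(-3/92711) = 0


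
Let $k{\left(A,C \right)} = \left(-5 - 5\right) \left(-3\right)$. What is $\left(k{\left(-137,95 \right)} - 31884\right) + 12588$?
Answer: $-19266$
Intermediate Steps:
$k{\left(A,C \right)} = 30$ ($k{\left(A,C \right)} = \left(-10\right) \left(-3\right) = 30$)
$\left(k{\left(-137,95 \right)} - 31884\right) + 12588 = \left(30 - 31884\right) + 12588 = -31854 + 12588 = -19266$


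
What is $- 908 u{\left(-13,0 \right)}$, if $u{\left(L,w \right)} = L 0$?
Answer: $0$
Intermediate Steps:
$u{\left(L,w \right)} = 0$
$- 908 u{\left(-13,0 \right)} = \left(-908\right) 0 = 0$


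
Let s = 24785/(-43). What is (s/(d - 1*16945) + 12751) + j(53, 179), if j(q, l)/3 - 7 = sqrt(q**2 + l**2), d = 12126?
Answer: 2646600309/207217 + 15*sqrt(1394) ≈ 13332.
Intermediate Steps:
j(q, l) = 21 + 3*sqrt(l**2 + q**2) (j(q, l) = 21 + 3*sqrt(q**2 + l**2) = 21 + 3*sqrt(l**2 + q**2))
s = -24785/43 (s = 24785*(-1/43) = -24785/43 ≈ -576.40)
(s/(d - 1*16945) + 12751) + j(53, 179) = (-24785/(43*(12126 - 1*16945)) + 12751) + (21 + 3*sqrt(179**2 + 53**2)) = (-24785/(43*(12126 - 16945)) + 12751) + (21 + 3*sqrt(32041 + 2809)) = (-24785/43/(-4819) + 12751) + (21 + 3*sqrt(34850)) = (-24785/43*(-1/4819) + 12751) + (21 + 3*(5*sqrt(1394))) = (24785/207217 + 12751) + (21 + 15*sqrt(1394)) = 2642248752/207217 + (21 + 15*sqrt(1394)) = 2646600309/207217 + 15*sqrt(1394)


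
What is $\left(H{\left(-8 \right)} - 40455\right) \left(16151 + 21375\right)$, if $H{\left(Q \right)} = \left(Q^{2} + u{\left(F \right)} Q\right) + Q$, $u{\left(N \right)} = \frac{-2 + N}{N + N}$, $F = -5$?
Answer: $- \frac{7581115098}{5} \approx -1.5162 \cdot 10^{9}$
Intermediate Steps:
$u{\left(N \right)} = \frac{-2 + N}{2 N}$
$H{\left(Q \right)} = Q^{2} + \frac{17 Q}{10}$ ($H{\left(Q \right)} = \left(Q^{2} + \frac{-2 - 5}{2 \left(-5\right)} Q\right) + Q = \left(Q^{2} + \frac{1}{2} \left(- \frac{1}{5}\right) \left(-7\right) Q\right) + Q = \left(Q^{2} + \frac{7 Q}{10}\right) + Q = Q^{2} + \frac{17 Q}{10}$)
$\left(H{\left(-8 \right)} - 40455\right) \left(16151 + 21375\right) = \left(\frac{1}{10} \left(-8\right) \left(17 + 10 \left(-8\right)\right) - 40455\right) \left(16151 + 21375\right) = \left(\frac{1}{10} \left(-8\right) \left(17 - 80\right) - 40455\right) 37526 = \left(\frac{1}{10} \left(-8\right) \left(-63\right) - 40455\right) 37526 = \left(\frac{252}{5} - 40455\right) 37526 = \left(- \frac{202023}{5}\right) 37526 = - \frac{7581115098}{5}$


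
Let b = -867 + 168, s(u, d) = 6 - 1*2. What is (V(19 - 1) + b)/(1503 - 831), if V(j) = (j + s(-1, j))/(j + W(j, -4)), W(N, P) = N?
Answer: -12571/12096 ≈ -1.0393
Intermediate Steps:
s(u, d) = 4 (s(u, d) = 6 - 2 = 4)
b = -699
V(j) = (4 + j)/(2*j) (V(j) = (j + 4)/(j + j) = (4 + j)/((2*j)) = (4 + j)*(1/(2*j)) = (4 + j)/(2*j))
(V(19 - 1) + b)/(1503 - 831) = ((4 + (19 - 1))/(2*(19 - 1)) - 699)/(1503 - 831) = ((½)*(4 + 18)/18 - 699)/672 = ((½)*(1/18)*22 - 699)*(1/672) = (11/18 - 699)*(1/672) = -12571/18*1/672 = -12571/12096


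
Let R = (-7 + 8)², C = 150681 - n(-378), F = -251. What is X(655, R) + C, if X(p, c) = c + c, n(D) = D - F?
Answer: 150810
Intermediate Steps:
n(D) = 251 + D (n(D) = D - 1*(-251) = D + 251 = 251 + D)
C = 150808 (C = 150681 - (251 - 378) = 150681 - 1*(-127) = 150681 + 127 = 150808)
R = 1 (R = 1² = 1)
X(p, c) = 2*c
X(655, R) + C = 2*1 + 150808 = 2 + 150808 = 150810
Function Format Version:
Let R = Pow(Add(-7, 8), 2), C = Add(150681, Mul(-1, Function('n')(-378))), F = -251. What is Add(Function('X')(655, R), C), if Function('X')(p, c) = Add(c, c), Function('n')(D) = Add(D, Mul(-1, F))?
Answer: 150810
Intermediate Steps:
Function('n')(D) = Add(251, D) (Function('n')(D) = Add(D, Mul(-1, -251)) = Add(D, 251) = Add(251, D))
C = 150808 (C = Add(150681, Mul(-1, Add(251, -378))) = Add(150681, Mul(-1, -127)) = Add(150681, 127) = 150808)
R = 1 (R = Pow(1, 2) = 1)
Function('X')(p, c) = Mul(2, c)
Add(Function('X')(655, R), C) = Add(Mul(2, 1), 150808) = Add(2, 150808) = 150810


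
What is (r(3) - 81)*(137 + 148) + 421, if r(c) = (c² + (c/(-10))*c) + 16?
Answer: -31591/2 ≈ -15796.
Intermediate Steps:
r(c) = 16 + 9*c²/10 (r(c) = (c² + (c*(-⅒))*c) + 16 = (c² + (-c/10)*c) + 16 = (c² - c²/10) + 16 = 9*c²/10 + 16 = 16 + 9*c²/10)
(r(3) - 81)*(137 + 148) + 421 = ((16 + (9/10)*3²) - 81)*(137 + 148) + 421 = ((16 + (9/10)*9) - 81)*285 + 421 = ((16 + 81/10) - 81)*285 + 421 = (241/10 - 81)*285 + 421 = -569/10*285 + 421 = -32433/2 + 421 = -31591/2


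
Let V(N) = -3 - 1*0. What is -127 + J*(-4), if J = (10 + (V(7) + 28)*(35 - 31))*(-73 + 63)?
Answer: 4273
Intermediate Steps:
V(N) = -3 (V(N) = -3 + 0 = -3)
J = -1100 (J = (10 + (-3 + 28)*(35 - 31))*(-73 + 63) = (10 + 25*4)*(-10) = (10 + 100)*(-10) = 110*(-10) = -1100)
-127 + J*(-4) = -127 - 1100*(-4) = -127 + 4400 = 4273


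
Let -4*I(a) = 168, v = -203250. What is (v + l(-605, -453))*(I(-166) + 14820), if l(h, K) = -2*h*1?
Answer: -2985747120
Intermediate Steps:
I(a) = -42 (I(a) = -1/4*168 = -42)
l(h, K) = -2*h
(v + l(-605, -453))*(I(-166) + 14820) = (-203250 - 2*(-605))*(-42 + 14820) = (-203250 + 1210)*14778 = -202040*14778 = -2985747120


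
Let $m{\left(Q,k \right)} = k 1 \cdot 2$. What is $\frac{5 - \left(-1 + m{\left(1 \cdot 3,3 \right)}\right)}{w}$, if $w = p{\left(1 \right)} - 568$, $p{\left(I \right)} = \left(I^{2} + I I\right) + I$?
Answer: $0$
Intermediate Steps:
$p{\left(I \right)} = I + 2 I^{2}$ ($p{\left(I \right)} = \left(I^{2} + I^{2}\right) + I = 2 I^{2} + I = I + 2 I^{2}$)
$m{\left(Q,k \right)} = 2 k$ ($m{\left(Q,k \right)} = k 2 = 2 k$)
$w = -565$ ($w = 1 \left(1 + 2 \cdot 1\right) - 568 = 1 \left(1 + 2\right) - 568 = 1 \cdot 3 - 568 = 3 - 568 = -565$)
$\frac{5 - \left(-1 + m{\left(1 \cdot 3,3 \right)}\right)}{w} = \frac{5 + \left(1 - 2 \cdot 3\right)}{-565} = - \frac{5 + \left(1 - 6\right)}{565} = - \frac{5 - 5}{565} = \left(- \frac{1}{565}\right) 0 = 0$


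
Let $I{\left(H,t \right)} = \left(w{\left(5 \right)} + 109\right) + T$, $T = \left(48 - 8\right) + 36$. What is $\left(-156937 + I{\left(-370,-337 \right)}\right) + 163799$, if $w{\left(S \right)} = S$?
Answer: $7052$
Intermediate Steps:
$T = 76$ ($T = \left(48 - 8\right) + 36 = 40 + 36 = 76$)
$I{\left(H,t \right)} = 190$ ($I{\left(H,t \right)} = \left(5 + 109\right) + 76 = 114 + 76 = 190$)
$\left(-156937 + I{\left(-370,-337 \right)}\right) + 163799 = \left(-156937 + 190\right) + 163799 = -156747 + 163799 = 7052$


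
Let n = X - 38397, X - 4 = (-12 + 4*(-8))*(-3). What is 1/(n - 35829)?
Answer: -1/74090 ≈ -1.3497e-5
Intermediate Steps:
X = 136 (X = 4 + (-12 + 4*(-8))*(-3) = 4 + (-12 - 32)*(-3) = 4 - 44*(-3) = 4 + 132 = 136)
n = -38261 (n = 136 - 38397 = -38261)
1/(n - 35829) = 1/(-38261 - 35829) = 1/(-74090) = -1/74090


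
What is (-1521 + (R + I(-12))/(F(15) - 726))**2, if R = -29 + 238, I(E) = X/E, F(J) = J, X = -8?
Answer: 10529518786084/4549689 ≈ 2.3143e+6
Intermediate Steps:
I(E) = -8/E
R = 209
(-1521 + (R + I(-12))/(F(15) - 726))**2 = (-1521 + (209 - 8/(-12))/(15 - 726))**2 = (-1521 + (209 - 8*(-1/12))/(-711))**2 = (-1521 + (209 + 2/3)*(-1/711))**2 = (-1521 + (629/3)*(-1/711))**2 = (-1521 - 629/2133)**2 = (-3244922/2133)**2 = 10529518786084/4549689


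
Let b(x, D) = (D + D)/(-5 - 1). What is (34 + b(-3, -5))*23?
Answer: 2461/3 ≈ 820.33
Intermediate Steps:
b(x, D) = -D/3 (b(x, D) = (2*D)/(-6) = (2*D)*(-⅙) = -D/3)
(34 + b(-3, -5))*23 = (34 - ⅓*(-5))*23 = (34 + 5/3)*23 = (107/3)*23 = 2461/3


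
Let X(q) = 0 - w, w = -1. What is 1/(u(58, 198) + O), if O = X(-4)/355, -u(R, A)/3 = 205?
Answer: -355/218324 ≈ -0.0016260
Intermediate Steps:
u(R, A) = -615 (u(R, A) = -3*205 = -615)
X(q) = 1 (X(q) = 0 - 1*(-1) = 0 + 1 = 1)
O = 1/355 ≈ 0.0028169
1/(u(58, 198) + O) = 1/(-615 + 1/355) = 1/(-218324/355) = -355/218324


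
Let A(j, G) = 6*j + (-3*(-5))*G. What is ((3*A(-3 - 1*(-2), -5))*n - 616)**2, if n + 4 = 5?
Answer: 737881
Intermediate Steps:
n = 1 (n = -4 + 5 = 1)
A(j, G) = 6*j + 15*G
((3*A(-3 - 1*(-2), -5))*n - 616)**2 = ((3*(6*(-3 - 1*(-2)) + 15*(-5)))*1 - 616)**2 = ((3*(6*(-3 + 2) - 75))*1 - 616)**2 = ((3*(6*(-1) - 75))*1 - 616)**2 = ((3*(-6 - 75))*1 - 616)**2 = ((3*(-81))*1 - 616)**2 = (-243*1 - 616)**2 = (-243 - 616)**2 = (-859)**2 = 737881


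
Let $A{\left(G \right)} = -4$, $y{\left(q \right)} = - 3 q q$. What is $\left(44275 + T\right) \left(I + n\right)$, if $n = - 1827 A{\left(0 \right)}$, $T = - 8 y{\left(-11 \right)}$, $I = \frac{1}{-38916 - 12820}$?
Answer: $\frac{17837751805973}{51736} \approx 3.4478 \cdot 10^{8}$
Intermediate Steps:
$I = - \frac{1}{51736}$ ($I = \frac{1}{-51736} = - \frac{1}{51736} \approx -1.9329 \cdot 10^{-5}$)
$y{\left(q \right)} = - 3 q^{2}$
$T = 2904$ ($T = - 8 \left(- 3 \left(-11\right)^{2}\right) = - 8 \left(\left(-3\right) 121\right) = \left(-8\right) \left(-363\right) = 2904$)
$n = 7308$ ($n = \left(-1827\right) \left(-4\right) = 7308$)
$\left(44275 + T\right) \left(I + n\right) = \left(44275 + 2904\right) \left(- \frac{1}{51736} + 7308\right) = 47179 \cdot \frac{378086687}{51736} = \frac{17837751805973}{51736}$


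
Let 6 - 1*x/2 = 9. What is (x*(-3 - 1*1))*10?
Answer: 240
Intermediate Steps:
x = -6 (x = 12 - 2*9 = 12 - 18 = -6)
(x*(-3 - 1*1))*10 = -6*(-3 - 1*1)*10 = -6*(-3 - 1)*10 = -6*(-4)*10 = 24*10 = 240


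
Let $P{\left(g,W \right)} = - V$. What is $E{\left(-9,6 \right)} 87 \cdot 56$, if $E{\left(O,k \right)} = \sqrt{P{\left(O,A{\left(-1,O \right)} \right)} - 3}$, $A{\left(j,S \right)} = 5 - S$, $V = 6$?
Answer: $14616 i \approx 14616.0 i$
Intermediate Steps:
$P{\left(g,W \right)} = -6$ ($P{\left(g,W \right)} = \left(-1\right) 6 = -6$)
$E{\left(O,k \right)} = 3 i$ ($E{\left(O,k \right)} = \sqrt{-6 - 3} = \sqrt{-9} = 3 i$)
$E{\left(-9,6 \right)} 87 \cdot 56 = 3 i 87 \cdot 56 = 261 i 56 = 14616 i$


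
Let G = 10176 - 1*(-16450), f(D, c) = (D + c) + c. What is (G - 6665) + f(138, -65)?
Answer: 19969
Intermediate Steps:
f(D, c) = D + 2*c
G = 26626 (G = 10176 + 16450 = 26626)
(G - 6665) + f(138, -65) = (26626 - 6665) + (138 + 2*(-65)) = 19961 + (138 - 130) = 19961 + 8 = 19969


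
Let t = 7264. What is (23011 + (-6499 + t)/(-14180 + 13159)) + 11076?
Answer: 34802062/1021 ≈ 34086.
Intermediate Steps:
(23011 + (-6499 + t)/(-14180 + 13159)) + 11076 = (23011 + (-6499 + 7264)/(-14180 + 13159)) + 11076 = (23011 + 765/(-1021)) + 11076 = (23011 + 765*(-1/1021)) + 11076 = (23011 - 765/1021) + 11076 = 23493466/1021 + 11076 = 34802062/1021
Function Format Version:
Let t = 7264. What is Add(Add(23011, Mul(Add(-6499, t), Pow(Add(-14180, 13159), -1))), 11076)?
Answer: Rational(34802062, 1021) ≈ 34086.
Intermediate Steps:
Add(Add(23011, Mul(Add(-6499, t), Pow(Add(-14180, 13159), -1))), 11076) = Add(Add(23011, Mul(Add(-6499, 7264), Pow(Add(-14180, 13159), -1))), 11076) = Add(Add(23011, Mul(765, Pow(-1021, -1))), 11076) = Add(Add(23011, Mul(765, Rational(-1, 1021))), 11076) = Add(Add(23011, Rational(-765, 1021)), 11076) = Add(Rational(23493466, 1021), 11076) = Rational(34802062, 1021)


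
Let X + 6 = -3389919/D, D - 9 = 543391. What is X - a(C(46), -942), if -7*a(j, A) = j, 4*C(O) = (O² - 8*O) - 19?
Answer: 2069587/41800 ≈ 49.512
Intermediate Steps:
D = 543400 (D = 9 + 543391 = 543400)
C(O) = -19/4 - 2*O + O²/4 (C(O) = ((O² - 8*O) - 19)/4 = (-19 + O² - 8*O)/4 = -19/4 - 2*O + O²/4)
a(j, A) = -j/7
X = -511563/41800 (X = -6 - 3389919/543400 = -6 - 3389919*1/543400 = -6 - 260763/41800 = -511563/41800 ≈ -12.238)
X - a(C(46), -942) = -511563/41800 - (-1)*(-19/4 - 2*46 + (¼)*46²)/7 = -511563/41800 - (-1)*(-19/4 - 92 + (¼)*2116)/7 = -511563/41800 - (-1)*(-19/4 - 92 + 529)/7 = -511563/41800 - (-1)*1729/(7*4) = -511563/41800 - 1*(-247/4) = -511563/41800 + 247/4 = 2069587/41800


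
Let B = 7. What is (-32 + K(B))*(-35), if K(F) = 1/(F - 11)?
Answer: 4515/4 ≈ 1128.8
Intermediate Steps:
K(F) = 1/(-11 + F)
(-32 + K(B))*(-35) = (-32 + 1/(-11 + 7))*(-35) = (-32 + 1/(-4))*(-35) = (-32 - 1/4)*(-35) = -129/4*(-35) = 4515/4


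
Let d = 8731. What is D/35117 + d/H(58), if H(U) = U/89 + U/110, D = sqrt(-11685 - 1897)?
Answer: 42738245/5771 + I*sqrt(13582)/35117 ≈ 7405.7 + 0.0033187*I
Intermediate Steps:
D = I*sqrt(13582) (D = sqrt(-13582) = I*sqrt(13582) ≈ 116.54*I)
H(U) = 199*U/9790 (H(U) = U*(1/89) + U*(1/110) = U/89 + U/110 = 199*U/9790)
D/35117 + d/H(58) = (I*sqrt(13582))/35117 + 8731/(((199/9790)*58)) = (I*sqrt(13582))*(1/35117) + 8731/(5771/4895) = I*sqrt(13582)/35117 + 8731*(4895/5771) = I*sqrt(13582)/35117 + 42738245/5771 = 42738245/5771 + I*sqrt(13582)/35117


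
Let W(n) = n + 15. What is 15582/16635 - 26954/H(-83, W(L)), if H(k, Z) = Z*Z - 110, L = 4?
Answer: -148156236/1391795 ≈ -106.45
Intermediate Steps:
W(n) = 15 + n
H(k, Z) = -110 + Z² (H(k, Z) = Z² - 110 = -110 + Z²)
15582/16635 - 26954/H(-83, W(L)) = 15582/16635 - 26954/(-110 + (15 + 4)²) = 15582*(1/16635) - 26954/(-110 + 19²) = 5194/5545 - 26954/(-110 + 361) = 5194/5545 - 26954/251 = -148156236/1391795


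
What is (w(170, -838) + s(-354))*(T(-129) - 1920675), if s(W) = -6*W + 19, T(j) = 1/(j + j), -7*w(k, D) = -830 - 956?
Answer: -1188361684691/258 ≈ -4.6061e+9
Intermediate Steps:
w(k, D) = 1786/7 (w(k, D) = -(-830 - 956)/7 = -⅐*(-1786) = 1786/7)
T(j) = 1/(2*j)
s(W) = 19 - 6*W
(w(170, -838) + s(-354))*(T(-129) - 1920675) = (1786/7 + (19 - 6*(-354)))*((½)/(-129) - 1920675) = (1786/7 + (19 + 2124))*((½)*(-1/129) - 1920675) = (1786/7 + 2143)*(-1/258 - 1920675) = (16787/7)*(-495534151/258) = -1188361684691/258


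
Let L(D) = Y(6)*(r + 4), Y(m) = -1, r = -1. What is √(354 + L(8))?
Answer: 3*√39 ≈ 18.735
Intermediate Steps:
L(D) = -3 (L(D) = -(-1 + 4) = -1*3 = -3)
√(354 + L(8)) = √(354 - 3) = √351 = 3*√39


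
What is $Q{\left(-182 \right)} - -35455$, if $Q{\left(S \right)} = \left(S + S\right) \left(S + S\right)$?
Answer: $167951$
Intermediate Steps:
$Q{\left(S \right)} = 4 S^{2}$ ($Q{\left(S \right)} = 2 S 2 S = 4 S^{2}$)
$Q{\left(-182 \right)} - -35455 = 4 \left(-182\right)^{2} - -35455 = 4 \cdot 33124 + 35455 = 132496 + 35455 = 167951$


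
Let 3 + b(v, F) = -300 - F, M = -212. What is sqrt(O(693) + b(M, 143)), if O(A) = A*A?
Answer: 23*sqrt(907) ≈ 692.68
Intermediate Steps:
b(v, F) = -303 - F (b(v, F) = -3 + (-300 - F) = -303 - F)
O(A) = A**2
sqrt(O(693) + b(M, 143)) = sqrt(693**2 + (-303 - 1*143)) = sqrt(480249 + (-303 - 143)) = sqrt(480249 - 446) = sqrt(479803) = 23*sqrt(907)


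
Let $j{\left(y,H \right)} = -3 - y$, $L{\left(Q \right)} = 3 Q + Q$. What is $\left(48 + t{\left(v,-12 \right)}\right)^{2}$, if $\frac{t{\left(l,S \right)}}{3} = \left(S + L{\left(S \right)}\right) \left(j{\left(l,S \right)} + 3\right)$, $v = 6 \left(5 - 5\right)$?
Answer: $2304$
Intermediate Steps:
$L{\left(Q \right)} = 4 Q$
$v = 0$ ($v = 6 \cdot 0 = 0$)
$t{\left(l,S \right)} = - 15 S l$ ($t{\left(l,S \right)} = 3 \left(S + 4 S\right) \left(\left(-3 - l\right) + 3\right) = 3 \cdot 5 S \left(- l\right) = 3 \left(- 5 S l\right) = - 15 S l$)
$\left(48 + t{\left(v,-12 \right)}\right)^{2} = \left(48 - \left(-180\right) 0\right)^{2} = \left(48 + 0\right)^{2} = 48^{2} = 2304$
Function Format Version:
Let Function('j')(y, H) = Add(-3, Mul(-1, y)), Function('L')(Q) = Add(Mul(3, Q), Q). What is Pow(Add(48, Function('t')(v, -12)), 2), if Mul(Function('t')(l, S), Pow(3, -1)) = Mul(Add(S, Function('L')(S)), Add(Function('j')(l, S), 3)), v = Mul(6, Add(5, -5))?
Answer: 2304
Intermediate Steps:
Function('L')(Q) = Mul(4, Q)
v = 0 (v = Mul(6, 0) = 0)
Function('t')(l, S) = Mul(-15, S, l) (Function('t')(l, S) = Mul(3, Mul(Add(S, Mul(4, S)), Add(Add(-3, Mul(-1, l)), 3))) = Mul(3, Mul(Mul(5, S), Mul(-1, l))) = Mul(3, Mul(-5, S, l)) = Mul(-15, S, l))
Pow(Add(48, Function('t')(v, -12)), 2) = Pow(Add(48, Mul(-15, -12, 0)), 2) = Pow(Add(48, 0), 2) = Pow(48, 2) = 2304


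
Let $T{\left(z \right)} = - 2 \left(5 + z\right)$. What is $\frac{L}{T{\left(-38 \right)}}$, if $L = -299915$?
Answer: $- \frac{27265}{6} \approx -4544.2$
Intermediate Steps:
$T{\left(z \right)} = -10 - 2 z$
$\frac{L}{T{\left(-38 \right)}} = - \frac{299915}{-10 - -76} = - \frac{299915}{-10 + 76} = - \frac{299915}{66} = \left(-299915\right) \frac{1}{66} = - \frac{27265}{6}$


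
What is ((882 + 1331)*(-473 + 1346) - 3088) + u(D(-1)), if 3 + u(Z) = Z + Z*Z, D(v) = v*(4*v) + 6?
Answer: 1928968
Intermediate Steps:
D(v) = 6 + 4*v² (D(v) = 4*v² + 6 = 6 + 4*v²)
u(Z) = -3 + Z + Z² (u(Z) = -3 + (Z + Z*Z) = -3 + (Z + Z²) = -3 + Z + Z²)
((882 + 1331)*(-473 + 1346) - 3088) + u(D(-1)) = ((882 + 1331)*(-473 + 1346) - 3088) + (-3 + (6 + 4*(-1)²) + (6 + 4*(-1)²)²) = (2213*873 - 3088) + (-3 + (6 + 4*1) + (6 + 4*1)²) = (1931949 - 3088) + (-3 + (6 + 4) + (6 + 4)²) = 1928861 + (-3 + 10 + 10²) = 1928861 + (-3 + 10 + 100) = 1928861 + 107 = 1928968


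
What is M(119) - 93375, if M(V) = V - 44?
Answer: -93300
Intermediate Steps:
M(V) = -44 + V
M(119) - 93375 = (-44 + 119) - 93375 = 75 - 93375 = -93300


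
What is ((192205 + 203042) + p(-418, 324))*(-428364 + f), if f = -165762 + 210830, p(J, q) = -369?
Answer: -151355157888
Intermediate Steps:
f = 45068
((192205 + 203042) + p(-418, 324))*(-428364 + f) = ((192205 + 203042) - 369)*(-428364 + 45068) = (395247 - 369)*(-383296) = 394878*(-383296) = -151355157888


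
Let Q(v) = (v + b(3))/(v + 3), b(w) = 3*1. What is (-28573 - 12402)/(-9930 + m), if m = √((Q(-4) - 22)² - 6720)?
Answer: 135627250/32870393 + 40975*I*√6279/98611179 ≈ 4.1261 + 0.032926*I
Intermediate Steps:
b(w) = 3
Q(v) = 1 (Q(v) = (v + 3)/(v + 3) = (3 + v)/(3 + v) = 1)
m = I*√6279 (m = √((1 - 22)² - 6720) = √((-21)² - 6720) = √(441 - 6720) = √(-6279) = I*√6279 ≈ 79.24*I)
(-28573 - 12402)/(-9930 + m) = (-28573 - 12402)/(-9930 + I*√6279) = -40975/(-9930 + I*√6279)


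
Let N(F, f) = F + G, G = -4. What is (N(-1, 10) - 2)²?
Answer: 49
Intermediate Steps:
N(F, f) = -4 + F (N(F, f) = F - 4 = -4 + F)
(N(-1, 10) - 2)² = ((-4 - 1) - 2)² = (-5 - 2)² = (-7)² = 49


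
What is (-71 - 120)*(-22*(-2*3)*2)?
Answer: -50424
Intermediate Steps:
(-71 - 120)*(-22*(-2*3)*2) = -(-4202)*(-6*2) = -(-4202)*(-12) = -191*264 = -50424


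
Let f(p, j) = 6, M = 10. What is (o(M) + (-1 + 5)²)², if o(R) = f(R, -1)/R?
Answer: 6889/25 ≈ 275.56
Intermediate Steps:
o(R) = 6/R
(o(M) + (-1 + 5)²)² = (6/10 + (-1 + 5)²)² = (6*(⅒) + 4²)² = (⅗ + 16)² = (83/5)² = 6889/25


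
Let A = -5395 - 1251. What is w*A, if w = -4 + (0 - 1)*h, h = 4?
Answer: 53168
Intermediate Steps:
A = -6646
w = -8 (w = -4 + (0 - 1)*4 = -4 - 1*4 = -4 - 4 = -8)
w*A = -8*(-6646) = 53168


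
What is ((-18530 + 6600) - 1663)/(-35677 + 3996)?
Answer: 13593/31681 ≈ 0.42906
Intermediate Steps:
((-18530 + 6600) - 1663)/(-35677 + 3996) = (-11930 - 1663)/(-31681) = -13593*(-1/31681) = 13593/31681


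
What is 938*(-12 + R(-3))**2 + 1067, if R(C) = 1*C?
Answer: 212117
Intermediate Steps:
R(C) = C
938*(-12 + R(-3))**2 + 1067 = 938*(-12 - 3)**2 + 1067 = 938*(-15)**2 + 1067 = 938*225 + 1067 = 211050 + 1067 = 212117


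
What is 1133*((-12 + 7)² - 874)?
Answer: -961917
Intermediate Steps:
1133*((-12 + 7)² - 874) = 1133*((-5)² - 874) = 1133*(25 - 874) = 1133*(-849) = -961917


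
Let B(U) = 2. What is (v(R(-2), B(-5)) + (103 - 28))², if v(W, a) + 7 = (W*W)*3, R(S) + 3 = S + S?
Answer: 46225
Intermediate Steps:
R(S) = -3 + 2*S (R(S) = -3 + (S + S) = -3 + 2*S)
v(W, a) = -7 + 3*W² (v(W, a) = -7 + (W*W)*3 = -7 + W²*3 = -7 + 3*W²)
(v(R(-2), B(-5)) + (103 - 28))² = ((-7 + 3*(-3 + 2*(-2))²) + (103 - 28))² = ((-7 + 3*(-3 - 4)²) + 75)² = ((-7 + 3*(-7)²) + 75)² = ((-7 + 3*49) + 75)² = ((-7 + 147) + 75)² = (140 + 75)² = 215² = 46225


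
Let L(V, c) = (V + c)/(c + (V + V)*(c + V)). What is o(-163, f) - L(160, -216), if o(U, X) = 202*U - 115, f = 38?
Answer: -74903954/2267 ≈ -33041.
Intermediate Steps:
o(U, X) = -115 + 202*U
L(V, c) = (V + c)/(c + 2*V*(V + c)) (L(V, c) = (V + c)/(c + (2*V)*(V + c)) = (V + c)/(c + 2*V*(V + c)))
o(-163, f) - L(160, -216) = (-115 + 202*(-163)) - (160 - 216)/(-216 + 2*160² + 2*160*(-216)) = (-115 - 32926) - (-56)/(-216 + 2*25600 - 69120) = -33041 - (-56)/(-216 + 51200 - 69120) = -33041 - (-56)/(-18136) = -33041 - (-1)*(-56)/18136 = -33041 - 1*7/2267 = -33041 - 7/2267 = -74903954/2267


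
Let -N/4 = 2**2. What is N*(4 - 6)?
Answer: 32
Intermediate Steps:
N = -16 (N = -4*2**2 = -4*4 = -16)
N*(4 - 6) = -16*(4 - 6) = -16*(-2) = 32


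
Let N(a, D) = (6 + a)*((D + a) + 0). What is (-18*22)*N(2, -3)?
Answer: 3168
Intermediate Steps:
N(a, D) = (6 + a)*(D + a)
(-18*22)*N(2, -3) = (-18*22)*(2² + 6*(-3) + 6*2 - 3*2) = -396*(4 - 18 + 12 - 6) = -396*(-8) = 3168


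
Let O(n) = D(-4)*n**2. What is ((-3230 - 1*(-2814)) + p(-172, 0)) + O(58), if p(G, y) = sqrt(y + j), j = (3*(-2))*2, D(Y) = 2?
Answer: 6312 + 2*I*sqrt(3) ≈ 6312.0 + 3.4641*I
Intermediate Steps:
j = -12 (j = -6*2 = -12)
p(G, y) = sqrt(-12 + y) (p(G, y) = sqrt(y - 12) = sqrt(-12 + y))
O(n) = 2*n**2
((-3230 - 1*(-2814)) + p(-172, 0)) + O(58) = ((-3230 - 1*(-2814)) + sqrt(-12 + 0)) + 2*58**2 = ((-3230 + 2814) + sqrt(-12)) + 2*3364 = (-416 + 2*I*sqrt(3)) + 6728 = 6312 + 2*I*sqrt(3)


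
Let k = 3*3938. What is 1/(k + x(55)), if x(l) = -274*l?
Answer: -1/3256 ≈ -0.00030713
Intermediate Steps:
k = 11814
1/(k + x(55)) = 1/(11814 - 274*55) = 1/(11814 - 15070) = 1/(-3256) = -1/3256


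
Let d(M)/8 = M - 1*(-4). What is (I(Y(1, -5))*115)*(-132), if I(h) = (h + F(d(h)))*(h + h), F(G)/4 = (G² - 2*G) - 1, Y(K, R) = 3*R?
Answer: 14418419400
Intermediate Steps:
d(M) = 32 + 8*M (d(M) = 8*(M - 1*(-4)) = 8*(M + 4) = 8*(4 + M) = 32 + 8*M)
F(G) = -4 - 8*G + 4*G² (F(G) = 4*((G² - 2*G) - 1) = 4*(-1 + G² - 2*G) = -4 - 8*G + 4*G²)
I(h) = 2*h*(-260 - 63*h + 4*(32 + 8*h)²) (I(h) = (h + (-4 - 8*(32 + 8*h) + 4*(32 + 8*h)²))*(h + h) = (h + (-4 + (-256 - 64*h) + 4*(32 + 8*h)²))*(2*h) = (h + (-260 - 64*h + 4*(32 + 8*h)²))*(2*h) = (-260 - 63*h + 4*(32 + 8*h)²)*(2*h) = 2*h*(-260 - 63*h + 4*(32 + 8*h)²))
(I(Y(1, -5))*115)*(-132) = ((2*(3*(-5))*(3836 + 256*(3*(-5))² + 1985*(3*(-5))))*115)*(-132) = ((2*(-15)*(3836 + 256*(-15)² + 1985*(-15)))*115)*(-132) = ((2*(-15)*(3836 + 256*225 - 29775))*115)*(-132) = ((2*(-15)*(3836 + 57600 - 29775))*115)*(-132) = ((2*(-15)*31661)*115)*(-132) = -949830*115*(-132) = -109230450*(-132) = 14418419400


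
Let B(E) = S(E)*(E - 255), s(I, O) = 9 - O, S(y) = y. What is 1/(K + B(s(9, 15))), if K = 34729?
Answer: 1/36295 ≈ 2.7552e-5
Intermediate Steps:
B(E) = E*(-255 + E) (B(E) = E*(E - 255) = E*(-255 + E))
1/(K + B(s(9, 15))) = 1/(34729 + (9 - 1*15)*(-255 + (9 - 1*15))) = 1/(34729 + (9 - 15)*(-255 + (9 - 15))) = 1/(34729 - 6*(-255 - 6)) = 1/(34729 - 6*(-261)) = 1/(34729 + 1566) = 1/36295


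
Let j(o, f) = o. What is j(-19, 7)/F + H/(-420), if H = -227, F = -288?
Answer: 6113/10080 ≈ 0.60645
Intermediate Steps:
j(-19, 7)/F + H/(-420) = -19/(-288) - 227/(-420) = -19*(-1/288) - 227*(-1/420) = 19/288 + 227/420 = 6113/10080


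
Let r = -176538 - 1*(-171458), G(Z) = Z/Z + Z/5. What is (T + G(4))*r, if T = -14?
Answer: 61976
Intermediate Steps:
G(Z) = 1 + Z/5 (G(Z) = 1 + Z*(1/5) = 1 + Z/5)
r = -5080 (r = -176538 + 171458 = -5080)
(T + G(4))*r = (-14 + (1 + (1/5)*4))*(-5080) = (-14 + (1 + 4/5))*(-5080) = (-14 + 9/5)*(-5080) = -61/5*(-5080) = 61976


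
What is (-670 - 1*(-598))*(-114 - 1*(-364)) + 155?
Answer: -17845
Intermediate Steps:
(-670 - 1*(-598))*(-114 - 1*(-364)) + 155 = (-670 + 598)*(-114 + 364) + 155 = -72*250 + 155 = -18000 + 155 = -17845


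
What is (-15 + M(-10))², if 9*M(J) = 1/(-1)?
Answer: 18496/81 ≈ 228.35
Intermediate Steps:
M(J) = -⅑ (M(J) = (⅑)/(-1) = (⅑)*(-1) = -⅑)
(-15 + M(-10))² = (-15 - ⅑)² = (-136/9)² = 18496/81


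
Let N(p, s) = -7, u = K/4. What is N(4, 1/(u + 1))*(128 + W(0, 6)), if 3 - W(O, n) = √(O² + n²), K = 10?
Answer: -875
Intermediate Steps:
W(O, n) = 3 - √(O² + n²)
u = 5/2 (u = 10/4 = 10*(¼) = 5/2 ≈ 2.5000)
N(4, 1/(u + 1))*(128 + W(0, 6)) = -7*(128 + (3 - √(0² + 6²))) = -7*(128 + (3 - √(0 + 36))) = -7*(128 + (3 - √36)) = -7*(128 + (3 - 1*6)) = -7*(128 + (3 - 6)) = -7*(128 - 3) = -7*125 = -875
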